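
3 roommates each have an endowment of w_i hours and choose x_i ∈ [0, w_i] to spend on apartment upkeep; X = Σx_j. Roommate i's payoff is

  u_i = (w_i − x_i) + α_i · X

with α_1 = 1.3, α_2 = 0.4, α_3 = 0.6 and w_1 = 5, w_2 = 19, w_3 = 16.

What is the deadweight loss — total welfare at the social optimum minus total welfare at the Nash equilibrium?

45.5

∂u_i/∂x_i = α_i − 1, so roommate i contributes w_i if α_i > 1, else 0.
α_i > 1 for i ∈ {1}; NE contributions (5, 0, 0), X = 5.
W^NE = Σw_i − X^NE + (Σα_i)·X^NE = 40 + 1.3·5 = 46.5.
Planner: ∂(Σu_j)/∂x_i = Σα_j − 1 = 1.3 > 0, so everyone contributes w_i; X^SO = 40, W^SO = 40 + 1.3·40 = 92.
Deadweight loss = 45.5.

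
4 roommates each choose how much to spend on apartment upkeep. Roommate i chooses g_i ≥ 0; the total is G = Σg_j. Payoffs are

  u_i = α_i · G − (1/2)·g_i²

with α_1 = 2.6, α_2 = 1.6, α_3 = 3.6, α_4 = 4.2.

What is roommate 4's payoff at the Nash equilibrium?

Roommate i's FOC: ∂u_i/∂g_i = α_i − g_i = 0, so g_i* = α_i.
NE contributions = (2.6, 1.6, 3.6, 4.2); G = 12.
u_4 = α_4·G − ½·(g_4)² = 4.2·12 − ½·4.2² = 41.58.

41.58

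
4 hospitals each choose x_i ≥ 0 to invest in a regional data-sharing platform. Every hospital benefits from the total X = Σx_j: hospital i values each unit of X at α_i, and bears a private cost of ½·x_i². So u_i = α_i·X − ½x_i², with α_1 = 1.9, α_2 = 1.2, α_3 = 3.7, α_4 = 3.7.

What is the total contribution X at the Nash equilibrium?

10.5

Hospital i's FOC: ∂u_i/∂x_i = α_i − x_i = 0, so x_i* = α_i.
NE contributions = (1.9, 1.2, 3.7, 3.7); X = 10.5.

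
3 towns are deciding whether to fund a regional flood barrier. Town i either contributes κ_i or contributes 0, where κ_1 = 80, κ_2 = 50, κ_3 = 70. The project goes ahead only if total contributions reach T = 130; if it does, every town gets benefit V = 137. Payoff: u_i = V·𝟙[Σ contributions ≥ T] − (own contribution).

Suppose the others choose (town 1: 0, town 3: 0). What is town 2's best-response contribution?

0

Others' total = 0. Even contributing 50 gives 50 < 130: no benefit either way.
Best response: 0.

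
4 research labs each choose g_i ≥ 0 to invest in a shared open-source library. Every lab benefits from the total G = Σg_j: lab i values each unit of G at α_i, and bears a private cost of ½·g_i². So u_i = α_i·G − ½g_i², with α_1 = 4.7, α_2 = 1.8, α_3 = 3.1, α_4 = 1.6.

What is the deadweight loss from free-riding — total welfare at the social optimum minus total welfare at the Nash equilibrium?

Lab i's FOC: ∂u_i/∂g_i = α_i − g_i = 0, so g_i* = α_i.
NE contributions = (4.7, 1.8, 3.1, 1.6); G = 11.2.
W^NE = (Σα)·G − ½Σα_i² = 11.2² − ½·37.5 = 106.69.
Planner sets g_i = Σα_j = 11.2 for every i, so G^SO = 4·11.2 = 44.8.
W^SO = (Σα)·G^SO − ½·4·(Σα)² = (4/2)·11.2² = 250.88.
Deadweight loss = W^SO − W^NE = 144.19.

144.19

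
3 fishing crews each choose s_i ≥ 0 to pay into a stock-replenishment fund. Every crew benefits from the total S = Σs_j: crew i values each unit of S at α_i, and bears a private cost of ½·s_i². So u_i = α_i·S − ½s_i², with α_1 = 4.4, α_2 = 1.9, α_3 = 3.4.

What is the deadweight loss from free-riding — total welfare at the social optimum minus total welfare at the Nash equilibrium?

64.31

Crew i's FOC: ∂u_i/∂s_i = α_i − s_i = 0, so s_i* = α_i.
NE contributions = (4.4, 1.9, 3.4); S = 9.7.
W^NE = (Σα)·S − ½Σα_i² = 9.7² − ½·34.53 = 76.825.
Planner sets s_i = Σα_j = 9.7 for every i, so S^SO = 3·9.7 = 29.1.
W^SO = (Σα)·S^SO − ½·3·(Σα)² = (3/2)·9.7² = 141.135.
Deadweight loss = W^SO − W^NE = 64.31.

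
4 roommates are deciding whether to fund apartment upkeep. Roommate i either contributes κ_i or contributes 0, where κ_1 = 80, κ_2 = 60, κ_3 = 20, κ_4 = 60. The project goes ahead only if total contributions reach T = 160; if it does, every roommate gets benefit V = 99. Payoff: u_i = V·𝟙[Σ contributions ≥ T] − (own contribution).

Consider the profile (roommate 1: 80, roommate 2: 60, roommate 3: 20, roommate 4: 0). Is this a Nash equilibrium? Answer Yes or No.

Yes

Total = 160 ≥ 160: provided.
Roommate 1 (pledges 80, payoff 19): dropping to 0 → total 80, payoff 0. No gain.
Roommate 2 (pledges 60, payoff 39): dropping to 0 → total 100, payoff 0. No gain.
Roommate 3 (pledges 20, payoff 79): dropping to 0 → total 140, payoff 0. No gain.
Roommate 4 (pledges 0, payoff 99): pledging 60 → total 220, payoff 39. No gain.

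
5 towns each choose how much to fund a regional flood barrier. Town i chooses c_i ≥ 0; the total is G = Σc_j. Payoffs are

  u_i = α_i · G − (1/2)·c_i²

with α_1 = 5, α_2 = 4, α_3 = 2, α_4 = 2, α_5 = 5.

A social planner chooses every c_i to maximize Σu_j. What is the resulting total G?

90

Planner FOC: ∂(Σu_j)/∂c_i = (Σα_j) − c_i = 0, so c_i^SO = Σα_j = 18 for every i; G^SO = 90.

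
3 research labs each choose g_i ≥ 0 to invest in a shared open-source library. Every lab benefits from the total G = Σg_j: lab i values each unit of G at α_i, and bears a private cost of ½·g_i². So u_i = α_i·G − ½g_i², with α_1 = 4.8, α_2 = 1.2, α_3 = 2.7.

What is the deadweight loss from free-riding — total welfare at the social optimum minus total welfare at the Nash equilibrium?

Lab i's FOC: ∂u_i/∂g_i = α_i − g_i = 0, so g_i* = α_i.
NE contributions = (4.8, 1.2, 2.7); G = 8.7.
W^NE = (Σα)·G − ½Σα_i² = 8.7² − ½·31.77 = 59.805.
Planner sets g_i = Σα_j = 8.7 for every i, so G^SO = 3·8.7 = 26.1.
W^SO = (Σα)·G^SO − ½·3·(Σα)² = (3/2)·8.7² = 113.535.
Deadweight loss = W^SO − W^NE = 53.73.

53.73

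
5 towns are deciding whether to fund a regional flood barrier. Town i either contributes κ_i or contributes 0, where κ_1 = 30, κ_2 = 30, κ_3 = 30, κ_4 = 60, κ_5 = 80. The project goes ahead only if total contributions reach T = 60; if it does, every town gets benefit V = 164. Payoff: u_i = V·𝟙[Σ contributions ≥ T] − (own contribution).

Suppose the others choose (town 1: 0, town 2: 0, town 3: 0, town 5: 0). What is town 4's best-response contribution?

Others' total = 0. Contributing 60 brings total to 60 ≥ 60: gain V − κ_4 = 104.
Best response: 60.

60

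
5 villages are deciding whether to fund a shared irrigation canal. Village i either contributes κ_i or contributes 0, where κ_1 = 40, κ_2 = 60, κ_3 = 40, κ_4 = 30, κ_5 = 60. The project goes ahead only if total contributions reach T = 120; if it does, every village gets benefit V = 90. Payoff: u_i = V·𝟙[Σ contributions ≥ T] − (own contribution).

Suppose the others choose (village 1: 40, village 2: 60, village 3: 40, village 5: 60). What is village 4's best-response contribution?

0

Others' total = 200 ≥ 120; contributing adds cost 30 for no extra benefit.
Best response: 0.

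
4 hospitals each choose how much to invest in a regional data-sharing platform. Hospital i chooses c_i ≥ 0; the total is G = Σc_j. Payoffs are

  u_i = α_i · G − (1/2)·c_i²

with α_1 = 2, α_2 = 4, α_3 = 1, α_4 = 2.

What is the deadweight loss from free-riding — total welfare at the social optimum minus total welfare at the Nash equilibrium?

Hospital i's FOC: ∂u_i/∂c_i = α_i − c_i = 0, so c_i* = α_i.
NE contributions = (2, 4, 1, 2); G = 9.
W^NE = (Σα)·G − ½Σα_i² = 9² − ½·25 = 68.5.
Planner sets c_i = Σα_j = 9 for every i, so G^SO = 4·9 = 36.
W^SO = (Σα)·G^SO − ½·4·(Σα)² = (4/2)·9² = 162.
Deadweight loss = W^SO − W^NE = 93.5.

93.5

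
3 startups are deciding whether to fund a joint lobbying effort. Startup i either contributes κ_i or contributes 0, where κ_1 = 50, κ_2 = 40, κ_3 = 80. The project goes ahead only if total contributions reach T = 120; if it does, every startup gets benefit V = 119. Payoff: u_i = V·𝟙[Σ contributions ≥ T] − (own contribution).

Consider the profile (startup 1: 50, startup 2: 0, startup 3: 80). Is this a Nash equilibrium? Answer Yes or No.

Yes

Total = 130 ≥ 120: provided.
Startup 1 (pledges 50, payoff 69): dropping to 0 → total 80, payoff 0. No gain.
Startup 2 (pledges 0, payoff 119): pledging 40 → total 170, payoff 79. No gain.
Startup 3 (pledges 80, payoff 39): dropping to 0 → total 50, payoff 0. No gain.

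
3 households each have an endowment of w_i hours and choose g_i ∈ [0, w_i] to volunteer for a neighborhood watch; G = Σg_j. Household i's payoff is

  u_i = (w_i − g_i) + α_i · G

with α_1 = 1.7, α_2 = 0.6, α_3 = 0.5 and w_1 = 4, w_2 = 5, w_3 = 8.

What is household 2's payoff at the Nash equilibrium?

7.4

∂u_i/∂g_i = α_i − 1, so household i contributes w_i if α_i > 1, else 0.
α_i > 1 for i ∈ {1}; NE contributions (4, 0, 0), G = 4.
u_2 = (5 − 0) + 0.6·4 = 7.4.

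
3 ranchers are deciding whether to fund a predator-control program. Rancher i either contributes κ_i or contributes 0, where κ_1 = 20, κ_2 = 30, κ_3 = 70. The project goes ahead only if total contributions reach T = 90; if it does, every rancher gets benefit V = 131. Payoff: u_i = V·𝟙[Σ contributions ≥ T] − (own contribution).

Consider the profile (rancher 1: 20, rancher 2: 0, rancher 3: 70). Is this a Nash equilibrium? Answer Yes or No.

Yes

Total = 90 ≥ 90: provided.
Rancher 1 (pledges 20, payoff 111): dropping to 0 → total 70, payoff 0. No gain.
Rancher 2 (pledges 0, payoff 131): pledging 30 → total 120, payoff 101. No gain.
Rancher 3 (pledges 70, payoff 61): dropping to 0 → total 20, payoff 0. No gain.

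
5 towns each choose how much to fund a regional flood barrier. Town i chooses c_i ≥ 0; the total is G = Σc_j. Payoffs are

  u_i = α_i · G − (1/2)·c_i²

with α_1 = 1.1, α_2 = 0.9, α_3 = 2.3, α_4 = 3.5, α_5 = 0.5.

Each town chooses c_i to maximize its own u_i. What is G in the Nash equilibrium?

Town i's FOC: ∂u_i/∂c_i = α_i − c_i = 0, so c_i* = α_i.
NE contributions = (1.1, 0.9, 2.3, 3.5, 0.5); G = 8.3.

8.3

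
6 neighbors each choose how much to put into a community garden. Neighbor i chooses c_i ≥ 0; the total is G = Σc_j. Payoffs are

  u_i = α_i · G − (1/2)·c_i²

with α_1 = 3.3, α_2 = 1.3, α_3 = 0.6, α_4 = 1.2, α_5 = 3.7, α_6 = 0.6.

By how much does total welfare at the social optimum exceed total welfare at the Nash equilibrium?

Neighbor i's FOC: ∂u_i/∂c_i = α_i − c_i = 0, so c_i* = α_i.
NE contributions = (3.3, 1.3, 0.6, 1.2, 3.7, 0.6); G = 10.7.
W^NE = (Σα)·G − ½Σα_i² = 10.7² − ½·28.43 = 100.275.
Planner sets c_i = Σα_j = 10.7 for every i, so G^SO = 6·10.7 = 64.2.
W^SO = (Σα)·G^SO − ½·6·(Σα)² = (6/2)·10.7² = 343.47.
Deadweight loss = W^SO − W^NE = 243.195.

243.195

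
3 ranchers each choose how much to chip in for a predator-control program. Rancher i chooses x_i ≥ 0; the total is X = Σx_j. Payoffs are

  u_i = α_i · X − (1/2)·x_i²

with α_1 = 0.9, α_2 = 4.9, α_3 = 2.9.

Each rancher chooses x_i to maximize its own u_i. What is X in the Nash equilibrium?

8.7

Rancher i's FOC: ∂u_i/∂x_i = α_i − x_i = 0, so x_i* = α_i.
NE contributions = (0.9, 4.9, 2.9); X = 8.7.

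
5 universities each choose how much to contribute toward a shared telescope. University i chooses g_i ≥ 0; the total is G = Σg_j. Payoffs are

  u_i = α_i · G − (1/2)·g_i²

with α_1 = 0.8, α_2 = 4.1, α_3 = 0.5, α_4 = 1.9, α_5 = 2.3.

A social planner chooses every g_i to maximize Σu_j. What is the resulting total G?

Planner FOC: ∂(Σu_j)/∂g_i = (Σα_j) − g_i = 0, so g_i^SO = Σα_j = 9.6 for every i; G^SO = 48.

48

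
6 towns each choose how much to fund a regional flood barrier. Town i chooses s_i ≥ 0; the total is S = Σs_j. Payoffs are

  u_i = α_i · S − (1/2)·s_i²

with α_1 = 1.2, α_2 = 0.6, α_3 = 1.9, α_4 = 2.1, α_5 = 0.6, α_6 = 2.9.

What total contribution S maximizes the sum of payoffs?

55.8

Planner FOC: ∂(Σu_j)/∂s_i = (Σα_j) − s_i = 0, so s_i^SO = Σα_j = 9.3 for every i; S^SO = 55.8.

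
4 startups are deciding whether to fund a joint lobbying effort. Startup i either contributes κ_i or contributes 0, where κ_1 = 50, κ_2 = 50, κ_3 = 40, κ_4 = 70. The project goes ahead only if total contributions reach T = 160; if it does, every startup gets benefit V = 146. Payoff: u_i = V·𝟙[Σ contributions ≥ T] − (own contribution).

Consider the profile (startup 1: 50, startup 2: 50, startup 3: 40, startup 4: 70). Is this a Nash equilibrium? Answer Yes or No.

Total = 210 ≥ 160: provided.
Startup 1 (pledges 50, payoff 96): dropping to 0 → total 160, payoff 146. Profitable deviation.

No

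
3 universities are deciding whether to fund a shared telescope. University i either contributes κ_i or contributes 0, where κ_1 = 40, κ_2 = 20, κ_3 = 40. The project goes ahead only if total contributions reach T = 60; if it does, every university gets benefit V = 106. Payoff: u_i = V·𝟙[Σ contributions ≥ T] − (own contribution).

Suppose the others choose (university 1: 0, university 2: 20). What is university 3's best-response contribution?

40

Others' total = 20. Contributing 40 brings total to 60 ≥ 60: gain V − κ_3 = 66.
Best response: 40.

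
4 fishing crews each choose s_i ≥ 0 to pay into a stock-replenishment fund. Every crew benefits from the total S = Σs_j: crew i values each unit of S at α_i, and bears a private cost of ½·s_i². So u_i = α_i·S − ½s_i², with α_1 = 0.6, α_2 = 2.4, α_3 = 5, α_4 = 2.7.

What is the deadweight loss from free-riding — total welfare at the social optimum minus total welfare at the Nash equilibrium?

Crew i's FOC: ∂u_i/∂s_i = α_i − s_i = 0, so s_i* = α_i.
NE contributions = (0.6, 2.4, 5, 2.7); S = 10.7.
W^NE = (Σα)·S − ½Σα_i² = 10.7² − ½·38.41 = 95.285.
Planner sets s_i = Σα_j = 10.7 for every i, so S^SO = 4·10.7 = 42.8.
W^SO = (Σα)·S^SO − ½·4·(Σα)² = (4/2)·10.7² = 228.98.
Deadweight loss = W^SO − W^NE = 133.695.

133.695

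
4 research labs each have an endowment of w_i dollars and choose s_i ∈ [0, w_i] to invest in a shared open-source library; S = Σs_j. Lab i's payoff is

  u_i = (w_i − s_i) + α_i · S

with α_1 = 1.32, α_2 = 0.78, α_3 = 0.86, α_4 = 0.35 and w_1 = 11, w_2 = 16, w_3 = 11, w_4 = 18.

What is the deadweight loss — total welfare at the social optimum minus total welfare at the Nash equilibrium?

103.95

∂u_i/∂s_i = α_i − 1, so lab i contributes w_i if α_i > 1, else 0.
α_i > 1 for i ∈ {1}; NE contributions (11, 0, 0, 0), S = 11.
W^NE = Σw_i − S^NE + (Σα_i)·S^NE = 56 + 2.31·11 = 81.41.
Planner: ∂(Σu_j)/∂s_i = Σα_j − 1 = 2.31 > 0, so everyone contributes w_i; S^SO = 56, W^SO = 56 + 2.31·56 = 185.36.
Deadweight loss = 103.95.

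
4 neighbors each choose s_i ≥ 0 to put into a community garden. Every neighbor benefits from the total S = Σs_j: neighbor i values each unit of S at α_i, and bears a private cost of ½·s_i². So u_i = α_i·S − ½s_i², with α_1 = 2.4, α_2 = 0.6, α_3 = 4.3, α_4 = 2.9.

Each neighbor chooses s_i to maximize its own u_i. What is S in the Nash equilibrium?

10.2

Neighbor i's FOC: ∂u_i/∂s_i = α_i − s_i = 0, so s_i* = α_i.
NE contributions = (2.4, 0.6, 4.3, 2.9); S = 10.2.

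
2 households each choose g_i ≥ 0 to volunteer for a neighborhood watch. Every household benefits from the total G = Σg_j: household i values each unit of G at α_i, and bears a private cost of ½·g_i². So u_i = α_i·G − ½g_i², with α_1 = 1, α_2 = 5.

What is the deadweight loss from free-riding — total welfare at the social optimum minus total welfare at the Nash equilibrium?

Household i's FOC: ∂u_i/∂g_i = α_i − g_i = 0, so g_i* = α_i.
NE contributions = (1, 5); G = 6.
W^NE = (Σα)·G − ½Σα_i² = 6² − ½·26 = 23.
Planner sets g_i = Σα_j = 6 for every i, so G^SO = 2·6 = 12.
W^SO = (Σα)·G^SO − ½·2·(Σα)² = (2/2)·6² = 36.
Deadweight loss = W^SO − W^NE = 13.

13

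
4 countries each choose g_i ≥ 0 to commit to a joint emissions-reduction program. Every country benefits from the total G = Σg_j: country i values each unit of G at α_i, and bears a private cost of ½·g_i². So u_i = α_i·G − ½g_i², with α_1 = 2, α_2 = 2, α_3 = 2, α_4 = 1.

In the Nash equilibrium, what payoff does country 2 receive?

Country i's FOC: ∂u_i/∂g_i = α_i − g_i = 0, so g_i* = α_i.
NE contributions = (2, 2, 2, 1); G = 7.
u_2 = α_2·G − ½·(g_2)² = 2·7 − ½·2² = 12.

12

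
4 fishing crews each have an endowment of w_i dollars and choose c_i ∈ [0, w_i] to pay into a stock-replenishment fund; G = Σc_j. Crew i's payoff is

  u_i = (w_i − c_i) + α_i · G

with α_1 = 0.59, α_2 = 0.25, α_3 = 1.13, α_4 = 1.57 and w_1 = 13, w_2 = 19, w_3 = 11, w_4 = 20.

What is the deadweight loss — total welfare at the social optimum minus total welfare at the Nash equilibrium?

81.28

∂u_i/∂c_i = α_i − 1, so crew i contributes w_i if α_i > 1, else 0.
α_i > 1 for i ∈ {3, 4}; NE contributions (0, 0, 11, 20), G = 31.
W^NE = Σw_i − G^NE + (Σα_i)·G^NE = 63 + 2.54·31 = 141.74.
Planner: ∂(Σu_j)/∂c_i = Σα_j − 1 = 2.54 > 0, so everyone contributes w_i; G^SO = 63, W^SO = 63 + 2.54·63 = 223.02.
Deadweight loss = 81.28.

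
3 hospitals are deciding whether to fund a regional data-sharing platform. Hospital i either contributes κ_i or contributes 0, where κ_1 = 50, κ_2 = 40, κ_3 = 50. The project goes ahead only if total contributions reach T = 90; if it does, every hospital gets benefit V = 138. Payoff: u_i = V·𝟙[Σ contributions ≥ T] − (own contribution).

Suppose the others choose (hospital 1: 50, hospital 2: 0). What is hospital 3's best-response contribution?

50

Others' total = 50. Contributing 50 brings total to 100 ≥ 90: gain V − κ_3 = 88.
Best response: 50.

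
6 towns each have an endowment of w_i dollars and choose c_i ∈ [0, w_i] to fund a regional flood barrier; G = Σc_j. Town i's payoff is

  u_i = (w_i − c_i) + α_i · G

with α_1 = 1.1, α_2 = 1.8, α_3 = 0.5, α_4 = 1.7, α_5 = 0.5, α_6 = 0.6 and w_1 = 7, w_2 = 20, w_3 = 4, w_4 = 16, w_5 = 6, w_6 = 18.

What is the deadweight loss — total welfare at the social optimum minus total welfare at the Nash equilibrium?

∂u_i/∂c_i = α_i − 1, so town i contributes w_i if α_i > 1, else 0.
α_i > 1 for i ∈ {1, 2, 4}; NE contributions (7, 20, 0, 16, 0, 0), G = 43.
W^NE = Σw_i − G^NE + (Σα_i)·G^NE = 71 + 5.2·43 = 294.6.
Planner: ∂(Σu_j)/∂c_i = Σα_j − 1 = 5.2 > 0, so everyone contributes w_i; G^SO = 71, W^SO = 71 + 5.2·71 = 440.2.
Deadweight loss = 145.6.

145.6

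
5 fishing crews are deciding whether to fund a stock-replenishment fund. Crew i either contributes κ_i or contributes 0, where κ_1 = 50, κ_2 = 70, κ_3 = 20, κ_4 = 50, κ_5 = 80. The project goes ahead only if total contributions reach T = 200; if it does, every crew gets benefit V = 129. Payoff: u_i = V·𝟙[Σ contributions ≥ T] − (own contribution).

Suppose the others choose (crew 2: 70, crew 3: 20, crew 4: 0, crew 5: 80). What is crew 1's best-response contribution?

50

Others' total = 170. Contributing 50 brings total to 220 ≥ 200: gain V − κ_1 = 79.
Best response: 50.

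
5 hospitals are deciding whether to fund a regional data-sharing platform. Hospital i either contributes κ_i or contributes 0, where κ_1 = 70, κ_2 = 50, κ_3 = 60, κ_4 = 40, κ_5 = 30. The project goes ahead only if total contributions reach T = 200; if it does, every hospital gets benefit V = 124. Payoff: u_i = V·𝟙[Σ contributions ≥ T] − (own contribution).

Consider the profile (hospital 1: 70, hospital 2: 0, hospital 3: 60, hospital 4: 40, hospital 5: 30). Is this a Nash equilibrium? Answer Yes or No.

Total = 200 ≥ 200: provided.
Hospital 1 (pledges 70, payoff 54): dropping to 0 → total 130, payoff 0. No gain.
Hospital 2 (pledges 0, payoff 124): pledging 50 → total 250, payoff 74. No gain.
Hospital 3 (pledges 60, payoff 64): dropping to 0 → total 140, payoff 0. No gain.
Hospital 4 (pledges 40, payoff 84): dropping to 0 → total 160, payoff 0. No gain.
Hospital 5 (pledges 30, payoff 94): dropping to 0 → total 170, payoff 0. No gain.

Yes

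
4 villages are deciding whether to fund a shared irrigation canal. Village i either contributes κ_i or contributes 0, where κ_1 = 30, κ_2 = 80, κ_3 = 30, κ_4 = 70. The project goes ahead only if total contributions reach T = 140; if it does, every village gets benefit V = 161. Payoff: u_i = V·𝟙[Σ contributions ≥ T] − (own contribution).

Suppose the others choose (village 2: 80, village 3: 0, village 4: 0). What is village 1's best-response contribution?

Others' total = 80. Even contributing 30 gives 110 < 140: no benefit either way.
Best response: 0.

0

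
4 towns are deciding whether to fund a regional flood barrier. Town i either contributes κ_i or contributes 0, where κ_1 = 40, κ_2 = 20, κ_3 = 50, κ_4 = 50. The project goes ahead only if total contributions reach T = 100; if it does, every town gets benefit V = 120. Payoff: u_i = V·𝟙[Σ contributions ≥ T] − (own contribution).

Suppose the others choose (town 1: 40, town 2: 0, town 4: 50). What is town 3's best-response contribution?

50

Others' total = 90. Contributing 50 brings total to 140 ≥ 100: gain V − κ_3 = 70.
Best response: 50.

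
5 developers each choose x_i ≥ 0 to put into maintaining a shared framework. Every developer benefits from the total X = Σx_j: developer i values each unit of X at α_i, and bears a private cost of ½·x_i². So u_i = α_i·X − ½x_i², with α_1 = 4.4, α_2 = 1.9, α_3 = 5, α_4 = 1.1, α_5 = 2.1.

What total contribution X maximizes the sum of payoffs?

Planner FOC: ∂(Σu_j)/∂x_i = (Σα_j) − x_i = 0, so x_i^SO = Σα_j = 14.5 for every i; X^SO = 72.5.

72.5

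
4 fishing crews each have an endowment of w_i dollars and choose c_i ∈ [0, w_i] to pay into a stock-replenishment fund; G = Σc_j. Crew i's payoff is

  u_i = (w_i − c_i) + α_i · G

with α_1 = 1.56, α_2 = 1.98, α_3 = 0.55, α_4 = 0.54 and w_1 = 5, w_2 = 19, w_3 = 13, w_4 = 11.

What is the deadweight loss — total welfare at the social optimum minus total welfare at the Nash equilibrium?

87.12

∂u_i/∂c_i = α_i − 1, so crew i contributes w_i if α_i > 1, else 0.
α_i > 1 for i ∈ {1, 2}; NE contributions (5, 19, 0, 0), G = 24.
W^NE = Σw_i − G^NE + (Σα_i)·G^NE = 48 + 3.63·24 = 135.12.
Planner: ∂(Σu_j)/∂c_i = Σα_j − 1 = 3.63 > 0, so everyone contributes w_i; G^SO = 48, W^SO = 48 + 3.63·48 = 222.24.
Deadweight loss = 87.12.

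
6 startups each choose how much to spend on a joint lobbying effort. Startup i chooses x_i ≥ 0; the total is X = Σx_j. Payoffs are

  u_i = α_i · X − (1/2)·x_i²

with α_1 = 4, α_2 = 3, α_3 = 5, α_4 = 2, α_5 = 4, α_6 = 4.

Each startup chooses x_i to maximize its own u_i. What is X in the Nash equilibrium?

22

Startup i's FOC: ∂u_i/∂x_i = α_i − x_i = 0, so x_i* = α_i.
NE contributions = (4, 3, 5, 2, 4, 4); X = 22.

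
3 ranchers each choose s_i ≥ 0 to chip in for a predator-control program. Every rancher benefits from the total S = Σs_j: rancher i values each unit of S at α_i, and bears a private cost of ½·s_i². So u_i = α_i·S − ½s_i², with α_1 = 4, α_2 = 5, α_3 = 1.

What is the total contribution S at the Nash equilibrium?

10

Rancher i's FOC: ∂u_i/∂s_i = α_i − s_i = 0, so s_i* = α_i.
NE contributions = (4, 5, 1); S = 10.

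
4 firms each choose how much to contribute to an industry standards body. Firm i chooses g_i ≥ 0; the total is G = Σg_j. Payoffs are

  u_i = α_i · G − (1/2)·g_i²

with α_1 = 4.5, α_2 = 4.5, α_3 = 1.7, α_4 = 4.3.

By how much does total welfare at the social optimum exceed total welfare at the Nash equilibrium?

Firm i's FOC: ∂u_i/∂g_i = α_i − g_i = 0, so g_i* = α_i.
NE contributions = (4.5, 4.5, 1.7, 4.3); G = 15.
W^NE = (Σα)·G − ½Σα_i² = 15² − ½·61.88 = 194.06.
Planner sets g_i = Σα_j = 15 for every i, so G^SO = 4·15 = 60.
W^SO = (Σα)·G^SO − ½·4·(Σα)² = (4/2)·15² = 450.
Deadweight loss = W^SO − W^NE = 255.94.

255.94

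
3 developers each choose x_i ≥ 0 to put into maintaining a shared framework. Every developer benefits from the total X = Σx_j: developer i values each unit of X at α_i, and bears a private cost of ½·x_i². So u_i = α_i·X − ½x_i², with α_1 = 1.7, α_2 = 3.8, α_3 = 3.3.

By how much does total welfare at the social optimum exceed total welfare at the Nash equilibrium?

Developer i's FOC: ∂u_i/∂x_i = α_i − x_i = 0, so x_i* = α_i.
NE contributions = (1.7, 3.8, 3.3); X = 8.8.
W^NE = (Σα)·X − ½Σα_i² = 8.8² − ½·28.22 = 63.33.
Planner sets x_i = Σα_j = 8.8 for every i, so X^SO = 3·8.8 = 26.4.
W^SO = (Σα)·X^SO − ½·3·(Σα)² = (3/2)·8.8² = 116.16.
Deadweight loss = W^SO − W^NE = 52.83.

52.83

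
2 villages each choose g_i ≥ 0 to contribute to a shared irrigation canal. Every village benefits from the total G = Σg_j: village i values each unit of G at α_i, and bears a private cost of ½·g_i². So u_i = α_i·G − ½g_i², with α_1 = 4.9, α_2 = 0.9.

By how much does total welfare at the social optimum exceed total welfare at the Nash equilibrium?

Village i's FOC: ∂u_i/∂g_i = α_i − g_i = 0, so g_i* = α_i.
NE contributions = (4.9, 0.9); G = 5.8.
W^NE = (Σα)·G − ½Σα_i² = 5.8² − ½·24.82 = 21.23.
Planner sets g_i = Σα_j = 5.8 for every i, so G^SO = 2·5.8 = 11.6.
W^SO = (Σα)·G^SO − ½·2·(Σα)² = (2/2)·5.8² = 33.64.
Deadweight loss = W^SO − W^NE = 12.41.

12.41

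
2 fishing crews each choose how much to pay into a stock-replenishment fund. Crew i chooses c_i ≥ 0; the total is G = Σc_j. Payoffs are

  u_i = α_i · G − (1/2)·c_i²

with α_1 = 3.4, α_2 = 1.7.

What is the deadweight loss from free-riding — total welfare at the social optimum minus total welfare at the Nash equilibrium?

7.225

Crew i's FOC: ∂u_i/∂c_i = α_i − c_i = 0, so c_i* = α_i.
NE contributions = (3.4, 1.7); G = 5.1.
W^NE = (Σα)·G − ½Σα_i² = 5.1² − ½·14.45 = 18.785.
Planner sets c_i = Σα_j = 5.1 for every i, so G^SO = 2·5.1 = 10.2.
W^SO = (Σα)·G^SO − ½·2·(Σα)² = (2/2)·5.1² = 26.01.
Deadweight loss = W^SO − W^NE = 7.225.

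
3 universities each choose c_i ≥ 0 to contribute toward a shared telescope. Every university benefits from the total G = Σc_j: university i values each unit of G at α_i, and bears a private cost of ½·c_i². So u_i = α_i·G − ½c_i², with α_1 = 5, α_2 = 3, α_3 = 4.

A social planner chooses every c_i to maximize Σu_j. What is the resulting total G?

Planner FOC: ∂(Σu_j)/∂c_i = (Σα_j) − c_i = 0, so c_i^SO = Σα_j = 12 for every i; G^SO = 36.

36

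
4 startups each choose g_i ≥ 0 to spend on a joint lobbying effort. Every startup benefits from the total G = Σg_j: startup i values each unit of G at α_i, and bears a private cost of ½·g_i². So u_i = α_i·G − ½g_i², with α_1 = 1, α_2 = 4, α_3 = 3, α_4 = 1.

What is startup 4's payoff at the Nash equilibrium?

Startup i's FOC: ∂u_i/∂g_i = α_i − g_i = 0, so g_i* = α_i.
NE contributions = (1, 4, 3, 1); G = 9.
u_4 = α_4·G − ½·(g_4)² = 1·9 − ½·1² = 8.5.

8.5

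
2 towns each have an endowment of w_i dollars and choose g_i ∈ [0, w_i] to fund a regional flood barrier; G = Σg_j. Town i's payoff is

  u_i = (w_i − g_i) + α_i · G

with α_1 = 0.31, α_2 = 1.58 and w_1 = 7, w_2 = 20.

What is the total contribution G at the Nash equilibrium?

∂u_i/∂g_i = α_i − 1, so town i contributes w_i if α_i > 1, else 0.
α_i > 1 for i ∈ {2}; NE contributions (0, 20), G = 20.

20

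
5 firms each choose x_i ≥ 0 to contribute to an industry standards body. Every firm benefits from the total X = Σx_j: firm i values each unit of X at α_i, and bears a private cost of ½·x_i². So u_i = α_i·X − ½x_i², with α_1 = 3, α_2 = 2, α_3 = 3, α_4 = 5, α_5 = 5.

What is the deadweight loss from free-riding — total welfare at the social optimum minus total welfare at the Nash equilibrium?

Firm i's FOC: ∂u_i/∂x_i = α_i − x_i = 0, so x_i* = α_i.
NE contributions = (3, 2, 3, 5, 5); X = 18.
W^NE = (Σα)·X − ½Σα_i² = 18² − ½·72 = 288.
Planner sets x_i = Σα_j = 18 for every i, so X^SO = 5·18 = 90.
W^SO = (Σα)·X^SO − ½·5·(Σα)² = (5/2)·18² = 810.
Deadweight loss = W^SO − W^NE = 522.

522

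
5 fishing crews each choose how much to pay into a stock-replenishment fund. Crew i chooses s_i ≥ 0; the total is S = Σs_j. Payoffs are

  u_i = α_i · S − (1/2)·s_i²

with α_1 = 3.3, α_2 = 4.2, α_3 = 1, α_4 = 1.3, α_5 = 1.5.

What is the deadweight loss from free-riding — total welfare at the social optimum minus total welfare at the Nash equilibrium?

Crew i's FOC: ∂u_i/∂s_i = α_i − s_i = 0, so s_i* = α_i.
NE contributions = (3.3, 4.2, 1, 1.3, 1.5); S = 11.3.
W^NE = (Σα)·S − ½Σα_i² = 11.3² − ½·33.47 = 110.955.
Planner sets s_i = Σα_j = 11.3 for every i, so S^SO = 5·11.3 = 56.5.
W^SO = (Σα)·S^SO − ½·5·(Σα)² = (5/2)·11.3² = 319.225.
Deadweight loss = W^SO − W^NE = 208.27.

208.27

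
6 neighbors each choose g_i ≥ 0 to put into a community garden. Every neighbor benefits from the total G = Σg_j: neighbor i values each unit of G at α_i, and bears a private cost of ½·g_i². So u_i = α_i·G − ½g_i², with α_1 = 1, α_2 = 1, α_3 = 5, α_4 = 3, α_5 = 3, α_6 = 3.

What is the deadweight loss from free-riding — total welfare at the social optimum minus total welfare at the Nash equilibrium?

539

Neighbor i's FOC: ∂u_i/∂g_i = α_i − g_i = 0, so g_i* = α_i.
NE contributions = (1, 1, 5, 3, 3, 3); G = 16.
W^NE = (Σα)·G − ½Σα_i² = 16² − ½·54 = 229.
Planner sets g_i = Σα_j = 16 for every i, so G^SO = 6·16 = 96.
W^SO = (Σα)·G^SO − ½·6·(Σα)² = (6/2)·16² = 768.
Deadweight loss = W^SO − W^NE = 539.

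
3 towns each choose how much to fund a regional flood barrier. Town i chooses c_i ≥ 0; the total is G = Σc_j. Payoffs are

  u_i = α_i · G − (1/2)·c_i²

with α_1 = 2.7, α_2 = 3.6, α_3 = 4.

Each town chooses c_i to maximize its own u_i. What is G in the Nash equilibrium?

10.3

Town i's FOC: ∂u_i/∂c_i = α_i − c_i = 0, so c_i* = α_i.
NE contributions = (2.7, 3.6, 4); G = 10.3.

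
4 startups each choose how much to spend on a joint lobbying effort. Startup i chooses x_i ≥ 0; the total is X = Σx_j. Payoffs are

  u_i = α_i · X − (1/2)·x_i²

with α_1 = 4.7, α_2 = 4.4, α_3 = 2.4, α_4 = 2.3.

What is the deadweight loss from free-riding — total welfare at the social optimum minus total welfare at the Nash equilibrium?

216.69

Startup i's FOC: ∂u_i/∂x_i = α_i − x_i = 0, so x_i* = α_i.
NE contributions = (4.7, 4.4, 2.4, 2.3); X = 13.8.
W^NE = (Σα)·X − ½Σα_i² = 13.8² − ½·52.5 = 164.19.
Planner sets x_i = Σα_j = 13.8 for every i, so X^SO = 4·13.8 = 55.2.
W^SO = (Σα)·X^SO − ½·4·(Σα)² = (4/2)·13.8² = 380.88.
Deadweight loss = W^SO − W^NE = 216.69.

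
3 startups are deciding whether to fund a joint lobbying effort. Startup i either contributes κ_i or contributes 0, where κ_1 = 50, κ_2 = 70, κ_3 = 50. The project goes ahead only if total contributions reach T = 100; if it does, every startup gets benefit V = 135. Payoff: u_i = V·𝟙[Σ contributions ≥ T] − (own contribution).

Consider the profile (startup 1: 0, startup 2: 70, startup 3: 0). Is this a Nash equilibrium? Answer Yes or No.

Total = 70 < 100: not provided.
Startup 1 (pledges 0, payoff 0): pledging 50 → total 120, payoff 85. Profitable deviation.

No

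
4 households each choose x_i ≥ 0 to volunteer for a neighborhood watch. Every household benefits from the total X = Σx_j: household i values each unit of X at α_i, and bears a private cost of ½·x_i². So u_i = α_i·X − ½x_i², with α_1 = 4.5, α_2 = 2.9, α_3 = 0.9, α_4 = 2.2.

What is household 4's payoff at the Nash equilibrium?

Household i's FOC: ∂u_i/∂x_i = α_i − x_i = 0, so x_i* = α_i.
NE contributions = (4.5, 2.9, 0.9, 2.2); X = 10.5.
u_4 = α_4·X − ½·(x_4)² = 2.2·10.5 − ½·2.2² = 20.68.

20.68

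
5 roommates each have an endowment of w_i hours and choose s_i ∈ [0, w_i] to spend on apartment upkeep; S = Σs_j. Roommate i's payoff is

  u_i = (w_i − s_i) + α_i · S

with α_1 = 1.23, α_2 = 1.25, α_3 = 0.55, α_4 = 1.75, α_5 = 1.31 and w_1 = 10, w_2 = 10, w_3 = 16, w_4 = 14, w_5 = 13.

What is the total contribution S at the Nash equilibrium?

∂u_i/∂s_i = α_i − 1, so roommate i contributes w_i if α_i > 1, else 0.
α_i > 1 for i ∈ {1, 2, 4, 5}; NE contributions (10, 10, 0, 14, 13), S = 47.

47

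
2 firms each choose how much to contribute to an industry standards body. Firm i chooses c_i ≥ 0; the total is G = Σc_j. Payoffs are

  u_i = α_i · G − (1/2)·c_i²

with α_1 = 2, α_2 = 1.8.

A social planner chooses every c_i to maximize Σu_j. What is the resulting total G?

7.6

Planner FOC: ∂(Σu_j)/∂c_i = (Σα_j) − c_i = 0, so c_i^SO = Σα_j = 3.8 for every i; G^SO = 7.6.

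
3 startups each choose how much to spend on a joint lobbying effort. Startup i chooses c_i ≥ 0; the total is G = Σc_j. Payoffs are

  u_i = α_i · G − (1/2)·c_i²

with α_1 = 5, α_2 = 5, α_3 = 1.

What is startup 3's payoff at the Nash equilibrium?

10.5

Startup i's FOC: ∂u_i/∂c_i = α_i − c_i = 0, so c_i* = α_i.
NE contributions = (5, 5, 1); G = 11.
u_3 = α_3·G − ½·(c_3)² = 1·11 − ½·1² = 10.5.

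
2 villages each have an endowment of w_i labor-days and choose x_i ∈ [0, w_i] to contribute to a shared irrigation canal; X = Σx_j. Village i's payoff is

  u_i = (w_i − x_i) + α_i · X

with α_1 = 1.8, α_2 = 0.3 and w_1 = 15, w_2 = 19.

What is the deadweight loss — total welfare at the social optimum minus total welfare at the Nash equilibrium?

∂u_i/∂x_i = α_i − 1, so village i contributes w_i if α_i > 1, else 0.
α_i > 1 for i ∈ {1}; NE contributions (15, 0), X = 15.
W^NE = Σw_i − X^NE + (Σα_i)·X^NE = 34 + 1.1·15 = 50.5.
Planner: ∂(Σu_j)/∂x_i = Σα_j − 1 = 1.1 > 0, so everyone contributes w_i; X^SO = 34, W^SO = 34 + 1.1·34 = 71.4.
Deadweight loss = 20.9.

20.9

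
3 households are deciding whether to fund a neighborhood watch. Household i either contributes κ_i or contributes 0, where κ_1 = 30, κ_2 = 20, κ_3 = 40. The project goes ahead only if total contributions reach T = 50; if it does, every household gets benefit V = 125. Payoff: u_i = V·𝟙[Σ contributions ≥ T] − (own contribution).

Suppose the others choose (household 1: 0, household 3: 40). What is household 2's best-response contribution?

20

Others' total = 40. Contributing 20 brings total to 60 ≥ 50: gain V − κ_2 = 105.
Best response: 20.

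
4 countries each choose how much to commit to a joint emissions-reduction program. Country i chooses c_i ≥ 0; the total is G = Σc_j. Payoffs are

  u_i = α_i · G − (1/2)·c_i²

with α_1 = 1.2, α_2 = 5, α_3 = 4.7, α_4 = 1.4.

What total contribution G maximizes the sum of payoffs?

Planner FOC: ∂(Σu_j)/∂c_i = (Σα_j) − c_i = 0, so c_i^SO = Σα_j = 12.3 for every i; G^SO = 49.2.

49.2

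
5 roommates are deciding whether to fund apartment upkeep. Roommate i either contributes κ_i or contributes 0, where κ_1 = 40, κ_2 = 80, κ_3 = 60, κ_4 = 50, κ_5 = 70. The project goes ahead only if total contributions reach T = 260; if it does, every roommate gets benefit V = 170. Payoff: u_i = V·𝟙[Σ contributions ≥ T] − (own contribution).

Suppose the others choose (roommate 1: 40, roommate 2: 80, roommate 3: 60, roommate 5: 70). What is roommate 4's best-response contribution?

Others' total = 250. Contributing 50 brings total to 300 ≥ 260: gain V − κ_4 = 120.
Best response: 50.

50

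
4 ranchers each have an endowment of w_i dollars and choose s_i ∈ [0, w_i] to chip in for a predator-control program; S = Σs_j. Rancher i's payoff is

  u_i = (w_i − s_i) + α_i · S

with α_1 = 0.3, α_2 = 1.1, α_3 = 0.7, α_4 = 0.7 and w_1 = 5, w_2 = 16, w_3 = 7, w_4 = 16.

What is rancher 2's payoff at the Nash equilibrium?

∂u_i/∂s_i = α_i − 1, so rancher i contributes w_i if α_i > 1, else 0.
α_i > 1 for i ∈ {2}; NE contributions (0, 16, 0, 0), S = 16.
u_2 = (16 − 16) + 1.1·16 = 17.6.

17.6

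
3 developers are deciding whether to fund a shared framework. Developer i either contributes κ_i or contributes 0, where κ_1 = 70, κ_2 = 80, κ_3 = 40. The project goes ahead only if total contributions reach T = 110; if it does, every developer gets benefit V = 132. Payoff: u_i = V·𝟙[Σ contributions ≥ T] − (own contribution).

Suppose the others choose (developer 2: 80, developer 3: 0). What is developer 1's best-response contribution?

70

Others' total = 80. Contributing 70 brings total to 150 ≥ 110: gain V − κ_1 = 62.
Best response: 70.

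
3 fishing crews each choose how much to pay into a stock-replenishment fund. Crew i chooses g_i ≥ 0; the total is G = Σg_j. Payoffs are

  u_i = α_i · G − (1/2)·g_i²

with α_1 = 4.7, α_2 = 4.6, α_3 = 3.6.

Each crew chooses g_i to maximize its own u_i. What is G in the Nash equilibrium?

Crew i's FOC: ∂u_i/∂g_i = α_i − g_i = 0, so g_i* = α_i.
NE contributions = (4.7, 4.6, 3.6); G = 12.9.

12.9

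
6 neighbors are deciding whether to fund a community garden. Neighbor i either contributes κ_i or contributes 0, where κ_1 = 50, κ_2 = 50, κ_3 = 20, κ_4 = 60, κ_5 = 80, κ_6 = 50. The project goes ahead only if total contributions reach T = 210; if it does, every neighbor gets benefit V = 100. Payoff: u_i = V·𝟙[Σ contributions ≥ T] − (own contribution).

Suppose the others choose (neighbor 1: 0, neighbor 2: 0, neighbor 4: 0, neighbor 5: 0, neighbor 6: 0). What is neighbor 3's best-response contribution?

0

Others' total = 0. Even contributing 20 gives 20 < 210: no benefit either way.
Best response: 0.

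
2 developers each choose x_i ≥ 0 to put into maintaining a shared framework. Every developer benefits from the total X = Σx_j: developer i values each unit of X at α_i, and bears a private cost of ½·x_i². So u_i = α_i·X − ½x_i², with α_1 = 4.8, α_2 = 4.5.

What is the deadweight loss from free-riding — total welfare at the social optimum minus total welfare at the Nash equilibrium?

Developer i's FOC: ∂u_i/∂x_i = α_i − x_i = 0, so x_i* = α_i.
NE contributions = (4.8, 4.5); X = 9.3.
W^NE = (Σα)·X − ½Σα_i² = 9.3² − ½·43.29 = 64.845.
Planner sets x_i = Σα_j = 9.3 for every i, so X^SO = 2·9.3 = 18.6.
W^SO = (Σα)·X^SO − ½·2·(Σα)² = (2/2)·9.3² = 86.49.
Deadweight loss = W^SO − W^NE = 21.645.

21.645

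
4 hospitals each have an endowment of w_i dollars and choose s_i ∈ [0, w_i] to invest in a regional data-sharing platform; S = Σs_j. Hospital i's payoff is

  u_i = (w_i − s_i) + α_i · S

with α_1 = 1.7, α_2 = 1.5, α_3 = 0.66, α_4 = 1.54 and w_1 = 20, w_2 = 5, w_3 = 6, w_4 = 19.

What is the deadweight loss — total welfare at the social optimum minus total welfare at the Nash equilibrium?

26.4

∂u_i/∂s_i = α_i − 1, so hospital i contributes w_i if α_i > 1, else 0.
α_i > 1 for i ∈ {1, 2, 4}; NE contributions (20, 5, 0, 19), S = 44.
W^NE = Σw_i − S^NE + (Σα_i)·S^NE = 50 + 4.4·44 = 243.6.
Planner: ∂(Σu_j)/∂s_i = Σα_j − 1 = 4.4 > 0, so everyone contributes w_i; S^SO = 50, W^SO = 50 + 4.4·50 = 270.
Deadweight loss = 26.4.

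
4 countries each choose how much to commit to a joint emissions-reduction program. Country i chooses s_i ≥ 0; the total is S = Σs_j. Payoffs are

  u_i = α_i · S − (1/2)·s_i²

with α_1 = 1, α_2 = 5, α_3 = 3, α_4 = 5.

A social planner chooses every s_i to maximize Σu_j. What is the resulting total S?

Planner FOC: ∂(Σu_j)/∂s_i = (Σα_j) − s_i = 0, so s_i^SO = Σα_j = 14 for every i; S^SO = 56.

56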